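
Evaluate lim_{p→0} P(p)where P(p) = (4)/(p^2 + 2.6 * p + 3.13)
DC gain = P(0) = num(0)/den(0) = 4/3.13 = 1.278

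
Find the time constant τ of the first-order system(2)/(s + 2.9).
First-order system: τ = -1/pole. Pole = -2.9. τ = -1/(-2.9) = 0.3448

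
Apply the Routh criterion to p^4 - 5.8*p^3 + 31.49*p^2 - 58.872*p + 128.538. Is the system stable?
Routh array:
p^4: [1, 31.49, 128.538]; p^3: [-5.8, -58.872]; p^2: [21.3397, 128.538]; p^1: [-23.9361]; p^0: [128.538]
First column: [1, -5.8, 21.3397, -23.9361, 128.538]. Sign changes = 4.
No, unstable (4 RHP root(s))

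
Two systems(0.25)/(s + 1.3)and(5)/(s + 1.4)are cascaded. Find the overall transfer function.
Series: H = H₁ · H₂ = (n₁·n₂)/(d₁·d₂).
Num: n₁·n₂ = 1.25. Den: d₁·d₂ = s^2 + 2.7*s + 1.82.
H(s) = (1.25)/(s^2 + 2.7*s + 1.82)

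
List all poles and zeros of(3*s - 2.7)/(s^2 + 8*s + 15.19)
Set denominator = 0: s^2 + 8*s + 15.19 = (s + 4.9)(s + 3.1) = 0 → Poles: -3.1, -4.9
Set numerator = 0: 3*s - 2.7 = 0 → Zeros: 0.9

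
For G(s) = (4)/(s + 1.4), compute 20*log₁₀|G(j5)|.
Substitute s = j*5: G(j5) = 0.207715 - 0.74184j.
|G(j5)| = sqrt(Re² + Im²) = 0.7704.
20*log₁₀(0.7704) = -2.27 dB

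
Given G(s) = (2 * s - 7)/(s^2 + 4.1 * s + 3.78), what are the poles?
Set denominator = 0: s^2 + 4.1*s + 3.78 = (s + 1.4)(s + 2.7) = 0 → Poles: -1.4, -2.7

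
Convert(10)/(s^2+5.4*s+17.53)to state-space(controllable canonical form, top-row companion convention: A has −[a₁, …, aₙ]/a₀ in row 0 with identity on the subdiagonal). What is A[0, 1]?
Reachable canonical form for den = s^2 + 5.4*s + 17.53: top row of A = -[a₁,a₂,...,aₙ]/a₀, ones on the subdiagonal, zeros elsewhere.
A = [[-5.4, -17.53], [1, 0]].
A[0,1] = -17.53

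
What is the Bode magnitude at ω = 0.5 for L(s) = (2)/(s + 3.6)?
Substitute s = j*0.5: L(j0.5) = 0.545042 - 0.0757002j.
|L(j0.5)| = sqrt(Re² + Im²) = 0.5503.
20*log₁₀(0.5503) = -5.19 dB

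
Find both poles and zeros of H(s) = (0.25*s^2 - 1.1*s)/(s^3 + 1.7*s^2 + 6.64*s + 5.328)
Set denominator = 0: s^3 + 1.7*s^2 + 6.64*s + 5.328 = (s + 0.9)(s^2 + 0.8*s + 5.92) = 0 → Poles: -0.4 + 2.4j, -0.4 - 2.4j, -0.9
Set numerator = 0: 0.25*s^2 - 1.1*s = 0.25*s(s - 4.4) = 0 → Zeros: 0, 4.4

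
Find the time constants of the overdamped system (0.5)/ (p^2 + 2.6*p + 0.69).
Overdamped: real poles at -2.3, -0.3. τ = -1/pole → τ₁ = 0.4348, τ₂ = 3.333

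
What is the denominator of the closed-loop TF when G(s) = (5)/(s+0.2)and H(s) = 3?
Characteristic poly = G_den * H_den + G_num * H_num = (s + 0.2) + (15) = s + 15.2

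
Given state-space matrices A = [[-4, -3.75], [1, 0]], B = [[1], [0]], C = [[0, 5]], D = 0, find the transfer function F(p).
F(p) = C(pI - A)⁻¹B + D.
Characteristic polynomial det(pI - A) = p^2 + 4*p + 3.75.
Numerator from C·adj(pI-A)·B + D·det(pI-A) = 5.
F(p) = (5)/(p^2 + 4*p + 3.75)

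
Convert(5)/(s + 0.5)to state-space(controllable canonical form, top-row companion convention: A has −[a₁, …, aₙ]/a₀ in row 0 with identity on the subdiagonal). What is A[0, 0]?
Reachable canonical form for den = s + 0.5: top row of A = -[a₁,a₂,...,aₙ]/a₀, ones on the subdiagonal, zeros elsewhere.
A = [[-0.5]].
A[0,0] = -0.5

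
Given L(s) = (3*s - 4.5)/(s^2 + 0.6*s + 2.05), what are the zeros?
Set numerator = 0: 3*s - 4.5 = 0 → Zeros: 1.5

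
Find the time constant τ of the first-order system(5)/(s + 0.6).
First-order system: τ = -1/pole. Pole = -0.6. τ = -1/(-0.6) = 1.667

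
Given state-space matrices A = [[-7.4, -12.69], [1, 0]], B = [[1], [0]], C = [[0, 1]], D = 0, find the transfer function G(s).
G(s) = C(sI - A)⁻¹B + D.
Characteristic polynomial det(sI - A) = s^2 + 7.4*s + 12.69.
Numerator from C·adj(sI-A)·B + D·det(sI-A) = 1.
G(s) = (1)/(s^2 + 7.4*s + 12.69)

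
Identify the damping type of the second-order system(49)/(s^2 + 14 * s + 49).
Standard form: ωn²/(s²+2ζωn·s+ωn²) gives ωn=7, ζ=1.
Critically damped (ζ = 1)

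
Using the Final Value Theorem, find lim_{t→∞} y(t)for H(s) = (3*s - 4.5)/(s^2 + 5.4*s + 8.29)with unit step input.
FVT: lim_{t→∞} y(t) = lim_{s→0} s*Y(s) where Y(s) = H(s)/s.
= lim_{s→0} H(s) = H(0) = num(0)/den(0) = -4.5/8.29 = -0.5428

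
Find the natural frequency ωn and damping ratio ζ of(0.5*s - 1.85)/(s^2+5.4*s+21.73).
Underdamped: complex pole -2.7 + 3.8j. ωn = |pole| = 4.662, ζ = -Re(pole)/ωn = 0.5792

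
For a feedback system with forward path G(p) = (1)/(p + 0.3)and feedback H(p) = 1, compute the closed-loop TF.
Closed-loop T = G/(1+GH).
Numerator: G_num * H_den = 1.
Denominator: G_den * H_den + G_num * H_num = (p + 0.3) + (1) = p + 1.3.
T(p) = (1)/(p + 1.3)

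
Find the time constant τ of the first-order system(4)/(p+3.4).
First-order system: τ = -1/pole. Pole = -3.4. τ = -1/(-3.4) = 0.2941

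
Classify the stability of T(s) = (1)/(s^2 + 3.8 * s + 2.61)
Denominator: s^2 + 3.8*s + 2.61 = (s + 2.9)(s + 0.9). Poles: -0.9, -2.9. Stable (all poles in LHP)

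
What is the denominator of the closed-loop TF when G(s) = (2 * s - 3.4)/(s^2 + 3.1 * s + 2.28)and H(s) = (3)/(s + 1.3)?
Characteristic poly = G_den * H_den + G_num * H_num = (s^3 + 4.4*s^2 + 6.31*s + 2.964) + (6*s - 10.2) = s^3 + 4.4*s^2 + 12.31*s - 7.236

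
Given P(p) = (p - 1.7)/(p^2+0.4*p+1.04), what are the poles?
Set denominator = 0: p^2 + 0.4*p + 1.04 = 0 → Poles: -0.2 + 1j, -0.2 - 1j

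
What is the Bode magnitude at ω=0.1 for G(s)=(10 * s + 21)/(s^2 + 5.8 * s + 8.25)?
Substitute s = j*0.1: G(j0.1) = 2.54448 - 0.0577425j.
|G(j0.1)| = sqrt(Re² + Im²) = 2.545.
20*log₁₀(2.545) = 8.11 dB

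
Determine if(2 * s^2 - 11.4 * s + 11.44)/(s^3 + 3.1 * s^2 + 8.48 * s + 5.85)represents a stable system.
Denominator: s^3 + 3.1*s^2 + 8.48*s + 5.85 = (s + 0.9)(s^2 + 2.2*s + 6.5). Poles: -0.9, -1.1 + 2.3j, -1.1 - 2.3j. All Re(p)<0: Yes (stable)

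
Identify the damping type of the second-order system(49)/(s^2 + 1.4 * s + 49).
Standard form: ωn²/(s²+2ζωn·s+ωn²) gives ωn=7, ζ=0.1.
Underdamped (ζ = 0.1 < 1)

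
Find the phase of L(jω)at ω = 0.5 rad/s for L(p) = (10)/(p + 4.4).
Substitute p = j*0.5: L(j0.5) = 2.24375 - 0.254972j.
∠L(j0.5) = atan2(Im, Re) = atan2(-0.254972, 2.24375) = -6.48°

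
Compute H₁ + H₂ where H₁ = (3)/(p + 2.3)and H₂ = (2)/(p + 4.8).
Parallel: H = H₁ + H₂ = (n₁·d₂ + n₂·d₁)/(d₁·d₂).
n₁·d₂ = 3*p + 14.4. n₂·d₁ = 2*p + 4.6. Sum = 5*p + 19. d₁·d₂ = p^2 + 7.1*p + 11.04.
H(p) = (5*p + 19)/(p^2 + 7.1*p + 11.04)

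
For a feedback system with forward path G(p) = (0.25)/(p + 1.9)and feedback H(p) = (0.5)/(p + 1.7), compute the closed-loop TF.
Closed-loop T = G/(1+GH).
Numerator: G_num * H_den = 0.25*p + 0.425.
Denominator: G_den * H_den + G_num * H_num = (p^2 + 3.6*p + 3.23) + (0.125) = p^2 + 3.6*p + 3.355.
T(p) = (0.25*p + 0.425)/(p^2 + 3.6*p + 3.355)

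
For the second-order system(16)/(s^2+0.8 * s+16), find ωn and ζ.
Standard form: ωn²/(s²+2ζωn·s+ωn²).
const=16=ωn² → ωn=4, s coeff=0.8=2ζωn → ζ=0.1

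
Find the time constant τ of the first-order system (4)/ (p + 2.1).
First-order system: τ = -1/pole. Pole = -2.1. τ = -1/(-2.1) = 0.4762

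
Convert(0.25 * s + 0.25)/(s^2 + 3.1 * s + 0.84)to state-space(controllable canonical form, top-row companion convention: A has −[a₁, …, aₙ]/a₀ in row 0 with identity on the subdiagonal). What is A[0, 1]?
Reachable canonical form for den = s^2 + 3.1*s + 0.84: top row of A = -[a₁,a₂,...,aₙ]/a₀, ones on the subdiagonal, zeros elsewhere.
A = [[-3.1, -0.84], [1, 0]].
A[0,1] = -0.84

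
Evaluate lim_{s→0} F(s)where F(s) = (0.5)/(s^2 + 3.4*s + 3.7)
DC gain = F(0) = num(0)/den(0) = 0.5/3.7 = 0.1351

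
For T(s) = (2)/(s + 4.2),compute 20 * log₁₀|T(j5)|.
Substitute s = j*5: T(j5) = 0.196998 - 0.234522j.
|T(j5)| = sqrt(Re² + Im²) = 0.3063.
20*log₁₀(0.3063) = -10.28 dB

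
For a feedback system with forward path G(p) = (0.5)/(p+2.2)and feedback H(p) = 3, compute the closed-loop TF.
Closed-loop T = G/(1+GH).
Numerator: G_num * H_den = 0.5.
Denominator: G_den * H_den + G_num * H_num = (p + 2.2) + (1.5) = p + 3.7.
T(p) = (0.5)/(p + 3.7)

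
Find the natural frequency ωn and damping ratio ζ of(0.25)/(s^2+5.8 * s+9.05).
Underdamped: complex pole -2.9 + 0.8j. ωn = |pole| = 3.008, ζ = -Re(pole)/ωn = 0.964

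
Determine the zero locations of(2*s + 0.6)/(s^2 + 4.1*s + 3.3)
Set numerator = 0: 2*s + 0.6 = 0 → Zeros: -0.3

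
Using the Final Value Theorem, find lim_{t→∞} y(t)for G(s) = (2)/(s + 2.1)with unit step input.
FVT: lim_{t→∞} y(t) = lim_{s→0} s*Y(s) where Y(s) = G(s)/s.
= lim_{s→0} G(s) = G(0) = num(0)/den(0) = 2/2.1 = 0.9524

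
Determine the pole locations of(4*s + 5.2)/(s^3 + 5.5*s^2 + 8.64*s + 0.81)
Set denominator = 0: s^3 + 5.5*s^2 + 8.64*s + 0.81 = (s + 0.1)(s^2 + 5.4*s + 8.1) = 0 → Poles: -0.1, -2.7 + 0.9j, -2.7 - 0.9j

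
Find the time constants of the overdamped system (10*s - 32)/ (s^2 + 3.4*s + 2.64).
Overdamped: real poles at -1.2, -2.2. τ = -1/pole → τ₁ = 0.8333, τ₂ = 0.4545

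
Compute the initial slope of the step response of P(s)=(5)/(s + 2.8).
IVT: y'(0⁺) = lim_{s→∞} s²·Y(s) = lim_{s→∞} s·P(s).
deg(num) = 0, deg(den) = 1, relative degree = 1, so s·P(s) → (leading num)/(leading den) = 5/1 = 5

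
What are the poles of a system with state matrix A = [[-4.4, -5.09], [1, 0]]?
Eigenvalues solve det(λI - A) = 0.
Characteristic polynomial: λ^2 + 4.4*λ + 5.09 = 0.
Roots: -2.2 + 0.5j, -2.2 - 0.5j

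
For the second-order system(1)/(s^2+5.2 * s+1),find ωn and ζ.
Standard form: ωn²/(s²+2ζωn·s+ωn²).
const=1=ωn² → ωn=1, s coeff=5.2=2ζωn → ζ=2.6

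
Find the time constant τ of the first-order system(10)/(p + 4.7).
First-order system: τ = -1/pole. Pole = -4.7. τ = -1/(-4.7) = 0.2128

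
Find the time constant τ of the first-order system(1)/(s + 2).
First-order system: τ = -1/pole. Pole = -2. τ = -1/(-2) = 0.5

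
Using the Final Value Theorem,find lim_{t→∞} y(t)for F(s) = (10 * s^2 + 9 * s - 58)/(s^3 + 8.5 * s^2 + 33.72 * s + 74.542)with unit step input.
FVT: lim_{t→∞} y(t) = lim_{s→0} s*Y(s) where Y(s) = F(s)/s.
= lim_{s→0} F(s) = F(0) = num(0)/den(0) = -58/74.542 = -0.7781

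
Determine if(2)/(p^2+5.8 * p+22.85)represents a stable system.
Denominator: p^2 + 5.8*p + 22.85. Poles: -2.9 + 3.8j, -2.9 - 3.8j. All Re(p)<0: Yes (stable)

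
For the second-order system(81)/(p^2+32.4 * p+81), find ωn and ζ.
Standard form: ωn²/(p²+2ζωn·p+ωn²).
const=81=ωn² → ωn=9, p coeff=32.4=2ζωn → ζ=1.8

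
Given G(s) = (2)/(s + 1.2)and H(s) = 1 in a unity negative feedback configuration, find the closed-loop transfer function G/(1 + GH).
Closed-loop T = G/(1+GH).
Numerator: G_num * H_den = 2.
Denominator: G_den * H_den + G_num * H_num = (s + 1.2) + (2) = s + 3.2.
T(s) = (2)/(s + 3.2)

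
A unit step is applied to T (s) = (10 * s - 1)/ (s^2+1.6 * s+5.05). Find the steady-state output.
FVT: lim_{t→∞} y(t) = lim_{s→0} s*Y(s) where Y(s) = T(s)/s.
= lim_{s→0} T(s) = T(0) = num(0)/den(0) = -1/5.05 = -0.198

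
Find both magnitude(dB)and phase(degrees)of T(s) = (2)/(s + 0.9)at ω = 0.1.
Substitute s = j*0.1: T(j0.1) = 2.19512 - 0.243902j.
|T| = 20*log₁₀(sqrt(Re²+Im²)) = 6.88 dB.
∠T = atan2(Im, Re) = -6.34°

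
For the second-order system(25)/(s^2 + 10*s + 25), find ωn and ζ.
Standard form: ωn²/(s²+2ζωn·s+ωn²).
const=25=ωn² → ωn=5, s coeff=10=2ζωn → ζ=1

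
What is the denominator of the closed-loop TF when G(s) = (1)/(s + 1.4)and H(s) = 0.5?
Characteristic poly = G_den * H_den + G_num * H_num = (s + 1.4) + (0.5) = s + 1.9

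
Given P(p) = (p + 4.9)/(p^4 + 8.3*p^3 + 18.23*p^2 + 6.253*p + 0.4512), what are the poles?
Set denominator = 0: p^4 + 8.3*p^3 + 18.23*p^2 + 6.253*p + 0.4512 = (p + 0.3)(p + 3.2)(p + 4.7)(p + 0.1) = 0 → Poles: -0.1, -0.3, -3.2, -4.7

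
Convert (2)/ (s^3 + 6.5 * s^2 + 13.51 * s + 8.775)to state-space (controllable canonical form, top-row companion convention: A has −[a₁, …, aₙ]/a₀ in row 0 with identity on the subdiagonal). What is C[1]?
Reachable canonical form: C = numerator coefficients (right-aligned, zero-padded to length n).
num = 2, C = [[0, 0, 2]].
C[1] = 0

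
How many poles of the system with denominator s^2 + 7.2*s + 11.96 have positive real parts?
s^2 + 7.2*s + 11.96 = (s + 2.6)(s + 4.6). Poles: -2.6, -4.6. RHP poles (Re>0): 0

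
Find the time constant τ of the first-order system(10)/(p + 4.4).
First-order system: τ = -1/pole. Pole = -4.4. τ = -1/(-4.4) = 0.2273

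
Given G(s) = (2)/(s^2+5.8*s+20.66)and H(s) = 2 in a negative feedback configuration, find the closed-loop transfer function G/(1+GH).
Closed-loop T = G/(1+GH).
Numerator: G_num * H_den = 2.
Denominator: G_den * H_den + G_num * H_num = (s^2 + 5.8*s + 20.66) + (4) = s^2 + 5.8*s + 24.66.
T(s) = (2)/(s^2 + 5.8*s + 24.66)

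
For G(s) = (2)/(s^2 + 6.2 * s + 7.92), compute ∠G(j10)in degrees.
Substitute s = j*10: G(j10) = -0.0149447 - 0.0100627j.
∠G(j10) = atan2(Im, Re) = atan2(-0.0100627, -0.0149447) = -146.05°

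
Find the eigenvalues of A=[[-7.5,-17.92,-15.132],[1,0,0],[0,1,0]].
Eigenvalues solve det(λI - A) = 0.
Characteristic polynomial: λ^3 + 7.5*λ^2 + 17.92*λ + 15.132 = 0.
Factor: (λ + 3.9)(λ^2 + 3.6*λ + 3.88) = 0.
Roots: -1.8 + 0.8j, -1.8 - 0.8j, -3.9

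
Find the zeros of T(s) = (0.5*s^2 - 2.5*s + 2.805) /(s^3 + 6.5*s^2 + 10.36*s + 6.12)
Set numerator = 0: 0.5*s^2 - 2.5*s + 2.805 = 0.5*(s - 1.7)(s - 3.3) = 0 → Zeros: 1.7, 3.3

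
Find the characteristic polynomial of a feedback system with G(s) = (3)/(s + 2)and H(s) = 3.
Characteristic poly = G_den * H_den + G_num * H_num = (s + 2) + (9) = s + 11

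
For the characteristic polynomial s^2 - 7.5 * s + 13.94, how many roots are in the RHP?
s^2 - 7.5*s + 13.94 = (s - 4.1)(s - 3.4). Poles: 3.4, 4.1. RHP poles (Re>0): 2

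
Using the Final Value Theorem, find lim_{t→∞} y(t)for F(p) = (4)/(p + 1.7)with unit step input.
FVT: lim_{t→∞} y(t) = lim_{p→0} p*Y(p) where Y(p) = F(p)/p.
= lim_{p→0} F(p) = F(0) = num(0)/den(0) = 4/1.7 = 2.353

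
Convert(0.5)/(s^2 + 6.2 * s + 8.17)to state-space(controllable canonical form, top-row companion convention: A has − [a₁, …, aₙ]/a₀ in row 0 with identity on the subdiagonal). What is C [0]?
Reachable canonical form: C = numerator coefficients (right-aligned, zero-padded to length n).
num = 0.5, C = [[0, 0.5]].
C[0] = 0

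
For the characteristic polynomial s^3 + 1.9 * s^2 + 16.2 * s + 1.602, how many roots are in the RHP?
s^3 + 1.9*s^2 + 16.2*s + 1.602 = (s + 0.1)(s^2 + 1.8*s + 16.02). Poles: -0.1, -0.9 + 3.9j, -0.9 - 3.9j. RHP poles (Re>0): 0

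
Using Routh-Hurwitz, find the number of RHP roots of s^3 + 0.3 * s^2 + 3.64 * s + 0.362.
Routh array:
s^3: [1, 3.64]; s^2: [0.3, 0.362]; s^1: [2.43333]; s^0: [0.362]
First column: [1, 0.3, 2.43333, 0.362]. Sign changes = RHP roots = 0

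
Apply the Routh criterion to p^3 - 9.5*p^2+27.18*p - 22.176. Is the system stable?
Routh array:
p^3: [1, 27.18]; p^2: [-9.5, -22.176]; p^1: [24.8457]; p^0: [-22.176]
First column: [1, -9.5, 24.8457, -22.176]. Sign changes = 3.
No, unstable (3 RHP root(s))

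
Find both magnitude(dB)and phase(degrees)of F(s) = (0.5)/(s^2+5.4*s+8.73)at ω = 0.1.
Substitute s = j*0.1: F(j0.1) = 0.0571204 - 0.00353727j.
|F| = 20*log₁₀(sqrt(Re²+Im²)) = -24.85 dB.
∠F = atan2(Im, Re) = -3.54°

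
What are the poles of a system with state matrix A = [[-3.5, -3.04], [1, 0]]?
Eigenvalues solve det(λI - A) = 0.
Characteristic polynomial: λ^2 + 3.5*λ + 3.04 = 0.
Factor: (λ + 1.6)(λ + 1.9) = 0.
Roots: -1.6, -1.9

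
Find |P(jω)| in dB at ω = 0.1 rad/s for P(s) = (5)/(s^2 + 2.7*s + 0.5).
Substitute s = j*0.1: P(j0.1) = 7.82748 - 4.3131j.
|P(j0.1)| = sqrt(Re² + Im²) = 8.937.
20*log₁₀(8.937) = 19.02 dB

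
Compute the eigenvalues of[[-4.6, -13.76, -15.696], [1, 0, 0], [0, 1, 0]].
Eigenvalues solve det(λI - A) = 0.
Characteristic polynomial: λ^3 + 4.6*λ^2 + 13.76*λ + 15.696 = 0.
Factor: (λ + 1.8)(λ^2 + 2.8*λ + 8.72) = 0.
Roots: -1.4 + 2.6j, -1.4 - 2.6j, -1.8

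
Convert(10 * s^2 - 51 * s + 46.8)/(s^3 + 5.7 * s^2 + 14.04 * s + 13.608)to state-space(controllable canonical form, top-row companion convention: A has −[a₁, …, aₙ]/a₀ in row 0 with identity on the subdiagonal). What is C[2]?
Reachable canonical form: C = numerator coefficients (right-aligned, zero-padded to length n).
num = 10*s^2 - 51*s + 46.8, C = [[10, -51, 46.8]].
C[2] = 46.8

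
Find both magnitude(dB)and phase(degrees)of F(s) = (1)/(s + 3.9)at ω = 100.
Substitute s = j*100: F(j100) = 0.000389408 - 0.00998481j.
|F| = 20*log₁₀(sqrt(Re²+Im²)) = -40.01 dB.
∠F = atan2(Im, Re) = -87.77°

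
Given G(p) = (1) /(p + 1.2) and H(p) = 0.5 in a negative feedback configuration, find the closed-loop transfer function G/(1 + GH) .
Closed-loop T = G/(1+GH).
Numerator: G_num * H_den = 1.
Denominator: G_den * H_den + G_num * H_num = (p + 1.2) + (0.5) = p + 1.7.
T(p) = (1)/(p + 1.7)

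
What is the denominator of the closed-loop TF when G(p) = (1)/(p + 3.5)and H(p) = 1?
Characteristic poly = G_den * H_den + G_num * H_num = (p + 3.5) + (1) = p + 4.5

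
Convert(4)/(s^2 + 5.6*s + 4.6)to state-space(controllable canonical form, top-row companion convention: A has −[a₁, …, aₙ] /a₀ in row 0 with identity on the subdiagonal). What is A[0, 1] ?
Reachable canonical form for den = s^2 + 5.6*s + 4.6: top row of A = -[a₁,a₂,...,aₙ]/a₀, ones on the subdiagonal, zeros elsewhere.
A = [[-5.6, -4.6], [1, 0]].
A[0,1] = -4.6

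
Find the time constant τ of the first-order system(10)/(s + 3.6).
First-order system: τ = -1/pole. Pole = -3.6. τ = -1/(-3.6) = 0.2778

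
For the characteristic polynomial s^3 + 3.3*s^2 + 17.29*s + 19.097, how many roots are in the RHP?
s^3 + 3.3*s^2 + 17.29*s + 19.097 = (s + 1.3)(s^2 + 2*s + 14.69). Poles: -1 + 3.7j, -1 - 3.7j, -1.3. RHP poles (Re>0): 0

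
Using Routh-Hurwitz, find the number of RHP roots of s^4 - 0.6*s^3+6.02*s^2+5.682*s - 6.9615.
Routh array:
s^4: [1, 6.02, -6.9615]; s^3: [-0.6, 5.682]; s^2: [15.49, -6.9615]; s^1: [5.41235]; s^0: [-6.9615]
First column: [1, -0.6, 15.49, 5.41235, -6.9615]. Sign changes = RHP roots = 3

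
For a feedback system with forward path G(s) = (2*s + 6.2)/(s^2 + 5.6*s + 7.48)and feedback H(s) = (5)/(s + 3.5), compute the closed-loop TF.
Closed-loop T = G/(1+GH).
Numerator: G_num * H_den = 2*s^2 + 13.2*s + 21.7.
Denominator: G_den * H_den + G_num * H_num = (s^3 + 9.1*s^2 + 27.08*s + 26.18) + (10*s + 31) = s^3 + 9.1*s^2 + 37.08*s + 57.18.
T(s) = (2*s^2 + 13.2*s + 21.7)/(s^3 + 9.1*s^2 + 37.08*s + 57.18)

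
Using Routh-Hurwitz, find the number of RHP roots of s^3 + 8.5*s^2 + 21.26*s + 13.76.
Routh array:
s^3: [1, 21.26]; s^2: [8.5, 13.76]; s^1: [19.6412]; s^0: [13.76]
First column: [1, 8.5, 19.6412, 13.76]. Sign changes = RHP roots = 0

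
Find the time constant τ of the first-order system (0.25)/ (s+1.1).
First-order system: τ = -1/pole. Pole = -1.1. τ = -1/(-1.1) = 0.9091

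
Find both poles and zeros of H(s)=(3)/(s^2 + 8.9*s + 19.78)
Set denominator = 0: s^2 + 8.9*s + 19.78 = (s + 4.6)(s + 4.3) = 0 → Poles: -4.3, -4.6
Numerator is a nonzero constant (3) → Zeros: none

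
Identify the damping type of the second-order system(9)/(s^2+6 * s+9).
Standard form: ωn²/(s²+2ζωn·s+ωn²) gives ωn=3, ζ=1.
Critically damped (ζ = 1)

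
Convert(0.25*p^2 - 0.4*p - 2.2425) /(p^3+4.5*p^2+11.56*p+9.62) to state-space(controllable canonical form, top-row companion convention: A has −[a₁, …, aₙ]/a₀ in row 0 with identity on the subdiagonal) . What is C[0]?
Reachable canonical form: C = numerator coefficients (right-aligned, zero-padded to length n).
num = 0.25*p^2 - 0.4*p - 2.2425, C = [[0.25, -0.4, -2.2425]].
C[0] = 0.25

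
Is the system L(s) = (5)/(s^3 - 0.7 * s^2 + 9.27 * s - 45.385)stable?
Denominator: s^3 - 0.7*s^2 + 9.27*s - 45.385 = (s - 2.9)(s^2 + 2.2*s + 15.65). Poles: -1.1 + 3.8j, -1.1 - 3.8j, 2.9. All Re(p)<0: No (unstable)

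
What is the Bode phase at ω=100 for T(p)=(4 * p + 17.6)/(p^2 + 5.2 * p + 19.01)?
Substitute p = j*100: T(j100) = 0.0003237 - 0.0400593j.
∠T(j100) = atan2(Im, Re) = atan2(-0.0400593, 0.0003237) = -89.54°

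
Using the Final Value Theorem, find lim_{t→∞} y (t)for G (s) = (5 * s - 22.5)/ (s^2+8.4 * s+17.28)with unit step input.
FVT: lim_{t→∞} y(t) = lim_{s→0} s*Y(s) where Y(s) = G(s)/s.
= lim_{s→0} G(s) = G(0) = num(0)/den(0) = -22.5/17.28 = -1.302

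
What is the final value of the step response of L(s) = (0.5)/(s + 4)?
FVT: lim_{t→∞} y(t) = lim_{s→0} s*Y(s) where Y(s) = L(s)/s.
= lim_{s→0} L(s) = L(0) = num(0)/den(0) = 0.5/4 = 0.125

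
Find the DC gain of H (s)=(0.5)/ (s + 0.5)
DC gain = H(0) = num(0)/den(0) = 0.5/0.5 = 1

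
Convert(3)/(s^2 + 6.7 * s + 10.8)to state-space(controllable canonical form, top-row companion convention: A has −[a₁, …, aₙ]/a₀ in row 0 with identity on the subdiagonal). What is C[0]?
Reachable canonical form: C = numerator coefficients (right-aligned, zero-padded to length n).
num = 3, C = [[0, 3]].
C[0] = 0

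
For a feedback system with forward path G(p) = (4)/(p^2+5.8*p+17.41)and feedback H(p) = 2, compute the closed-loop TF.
Closed-loop T = G/(1+GH).
Numerator: G_num * H_den = 4.
Denominator: G_den * H_den + G_num * H_num = (p^2 + 5.8*p + 17.41) + (8) = p^2 + 5.8*p + 25.41.
T(p) = (4)/(p^2 + 5.8*p + 25.41)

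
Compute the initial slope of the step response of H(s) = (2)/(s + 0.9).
IVT: y'(0⁺) = lim_{s→∞} s²·Y(s) = lim_{s→∞} s·H(s).
deg(num) = 0, deg(den) = 1, relative degree = 1, so s·H(s) → (leading num)/(leading den) = 2/1 = 2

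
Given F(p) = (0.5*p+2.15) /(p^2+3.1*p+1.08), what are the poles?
Set denominator = 0: p^2 + 3.1*p + 1.08 = (p + 0.4)(p + 2.7) = 0 → Poles: -0.4, -2.7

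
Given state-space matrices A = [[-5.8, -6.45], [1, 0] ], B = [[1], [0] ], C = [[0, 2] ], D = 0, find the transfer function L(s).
L(s) = C(sI - A)⁻¹B + D.
Characteristic polynomial det(sI - A) = s^2 + 5.8*s + 6.45.
Numerator from C·adj(sI-A)·B + D·det(sI-A) = 2.
L(s) = (2)/(s^2 + 5.8*s + 6.45)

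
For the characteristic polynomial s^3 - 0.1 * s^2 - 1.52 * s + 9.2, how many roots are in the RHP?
s^3 - 0.1*s^2 - 1.52*s + 9.2 = (s + 2.3)(s^2 - 2.4*s + 4). Poles: -2.3, 1.2 + 1.6j, 1.2 - 1.6j. RHP poles (Re>0): 2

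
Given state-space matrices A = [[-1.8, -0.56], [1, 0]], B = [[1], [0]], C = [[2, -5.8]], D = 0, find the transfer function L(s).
L(s) = C(sI - A)⁻¹B + D.
Characteristic polynomial det(sI - A) = s^2 + 1.8*s + 0.56.
Numerator from C·adj(sI-A)·B + D·det(sI-A) = 2*s - 5.8.
L(s) = (2*s - 5.8)/(s^2 + 1.8*s + 0.56)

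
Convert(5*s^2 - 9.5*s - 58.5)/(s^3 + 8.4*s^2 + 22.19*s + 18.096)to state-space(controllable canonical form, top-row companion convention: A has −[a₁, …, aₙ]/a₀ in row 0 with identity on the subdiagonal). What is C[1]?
Reachable canonical form: C = numerator coefficients (right-aligned, zero-padded to length n).
num = 5*s^2 - 9.5*s - 58.5, C = [[5, -9.5, -58.5]].
C[1] = -9.5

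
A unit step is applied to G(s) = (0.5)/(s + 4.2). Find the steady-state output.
FVT: lim_{t→∞} y(t) = lim_{s→0} s*Y(s) where Y(s) = G(s)/s.
= lim_{s→0} G(s) = G(0) = num(0)/den(0) = 0.5/4.2 = 0.119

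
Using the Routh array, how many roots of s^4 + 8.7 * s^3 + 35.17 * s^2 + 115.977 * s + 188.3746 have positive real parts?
Routh array:
s^4: [1, 35.17, 188.3746]; s^3: [8.7, 115.977]; s^2: [21.8393, 188.3746]; s^1: [40.9353]; s^0: [188.3746]
First column: [1, 8.7, 21.8393, 40.9353, 188.3746]. Sign changes = RHP roots = 0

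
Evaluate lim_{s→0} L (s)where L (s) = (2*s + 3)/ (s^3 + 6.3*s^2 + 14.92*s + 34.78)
DC gain = L(0) = num(0)/den(0) = 3/34.78 = 0.08626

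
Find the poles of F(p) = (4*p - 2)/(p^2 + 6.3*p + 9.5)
Set denominator = 0: p^2 + 6.3*p + 9.5 = (p + 2.5)(p + 3.8) = 0 → Poles: -2.5, -3.8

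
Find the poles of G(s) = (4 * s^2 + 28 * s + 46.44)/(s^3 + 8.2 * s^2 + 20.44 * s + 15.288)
Set denominator = 0: s^3 + 8.2*s^2 + 20.44*s + 15.288 = (s + 1.4)(s + 2.6)(s + 4.2) = 0 → Poles: -1.4, -2.6, -4.2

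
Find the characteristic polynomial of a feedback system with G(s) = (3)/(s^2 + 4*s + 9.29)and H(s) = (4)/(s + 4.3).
Characteristic poly = G_den * H_den + G_num * H_num = (s^3 + 8.3*s^2 + 26.49*s + 39.947) + (12) = s^3 + 8.3*s^2 + 26.49*s + 51.947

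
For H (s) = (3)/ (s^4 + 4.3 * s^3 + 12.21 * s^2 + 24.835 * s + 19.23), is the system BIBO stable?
Denominator: s^4 + 4.3*s^3 + 12.21*s^2 + 24.835*s + 19.23 = (s + 2)(s + 1.5)(s^2 + 0.8*s + 6.41). Poles: -0.4 + 2.5j, -0.4 - 2.5j, -1.5, -2. All Re(p)<0: Yes (stable)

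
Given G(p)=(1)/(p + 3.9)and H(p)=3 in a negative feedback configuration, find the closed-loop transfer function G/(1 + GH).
Closed-loop T = G/(1+GH).
Numerator: G_num * H_den = 1.
Denominator: G_den * H_den + G_num * H_num = (p + 3.9) + (3) = p + 6.9.
T(p) = (1)/(p + 6.9)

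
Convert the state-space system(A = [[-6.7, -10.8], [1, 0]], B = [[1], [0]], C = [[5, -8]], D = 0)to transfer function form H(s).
H(s) = C(sI - A)⁻¹B + D.
Characteristic polynomial det(sI - A) = s^2 + 6.7*s + 10.8.
Numerator from C·adj(sI-A)·B + D·det(sI-A) = 5*s - 8.
H(s) = (5*s - 8)/(s^2 + 6.7*s + 10.8)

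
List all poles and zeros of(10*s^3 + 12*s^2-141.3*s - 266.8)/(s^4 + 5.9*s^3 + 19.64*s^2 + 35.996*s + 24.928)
Set denominator = 0: s^4 + 5.9*s^3 + 19.64*s^2 + 35.996*s + 24.928 = (s + 1.6)(s + 1.9)(s^2 + 2.4*s + 8.2) = 0 → Poles: -1.2 + 2.6j, -1.2 - 2.6j, -1.6, -1.9
Set numerator = 0: 10*s^3 + 12*s^2 - 141.3*s - 266.8 = 10*(s + 2.9)(s + 2.3)(s - 4) = 0 → Zeros: -2.3, -2.9, 4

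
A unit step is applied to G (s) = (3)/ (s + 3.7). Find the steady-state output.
FVT: lim_{t→∞} y(t) = lim_{s→0} s*Y(s) where Y(s) = G(s)/s.
= lim_{s→0} G(s) = G(0) = num(0)/den(0) = 3/3.7 = 0.8108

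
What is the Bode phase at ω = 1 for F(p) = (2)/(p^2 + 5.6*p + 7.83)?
Substitute p = j*1: F(j1) = 0.175108 - 0.143573j.
∠F(j1) = atan2(Im, Re) = atan2(-0.143573, 0.175108) = -39.35°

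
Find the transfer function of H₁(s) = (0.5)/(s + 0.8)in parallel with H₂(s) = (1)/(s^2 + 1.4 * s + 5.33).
Parallel: H = H₁ + H₂ = (n₁·d₂ + n₂·d₁)/(d₁·d₂).
n₁·d₂ = 0.5*s^2 + 0.7*s + 2.665. n₂·d₁ = s + 0.8. Sum = 0.5*s^2 + 1.7*s + 3.465. d₁·d₂ = s^3 + 2.2*s^2 + 6.45*s + 4.264.
H(s) = (0.5*s^2 + 1.7*s + 3.465)/(s^3 + 2.2*s^2 + 6.45*s + 4.264)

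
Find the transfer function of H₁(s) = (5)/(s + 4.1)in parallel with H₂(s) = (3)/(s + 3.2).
Parallel: H = H₁ + H₂ = (n₁·d₂ + n₂·d₁)/(d₁·d₂).
n₁·d₂ = 5*s + 16. n₂·d₁ = 3*s + 12.3. Sum = 8*s + 28.3. d₁·d₂ = s^2 + 7.3*s + 13.12.
H(s) = (8*s + 28.3)/(s^2 + 7.3*s + 13.12)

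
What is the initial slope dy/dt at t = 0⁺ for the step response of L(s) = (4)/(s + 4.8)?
IVT: y'(0⁺) = lim_{s→∞} s²·Y(s) = lim_{s→∞} s·L(s).
deg(num) = 0, deg(den) = 1, relative degree = 1, so s·L(s) → (leading num)/(leading den) = 4/1 = 4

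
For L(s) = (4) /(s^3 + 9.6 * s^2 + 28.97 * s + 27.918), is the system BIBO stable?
Denominator: s^3 + 9.6*s^2 + 28.97*s + 27.918 = (s + 2.2)(s + 2.7)(s + 4.7). Poles: -2.2, -2.7, -4.7. All Re(p)<0: Yes (stable)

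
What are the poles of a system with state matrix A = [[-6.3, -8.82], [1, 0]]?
Eigenvalues solve det(λI - A) = 0.
Characteristic polynomial: λ^2 + 6.3*λ + 8.82 = 0.
Factor: (λ + 2.1)(λ + 4.2) = 0.
Roots: -2.1, -4.2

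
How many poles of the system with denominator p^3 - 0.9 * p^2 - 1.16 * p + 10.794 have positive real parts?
p^3 - 0.9*p^2 - 1.16*p + 10.794 = (p + 2.1)(p^2 - 3*p + 5.14). Poles: -2.1, 1.5 + 1.7j, 1.5 - 1.7j. RHP poles (Re>0): 2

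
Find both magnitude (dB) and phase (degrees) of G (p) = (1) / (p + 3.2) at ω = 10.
Substitute p = j*10: G(j10) = 0.0290276 - 0.0907112j.
|G| = 20*log₁₀(sqrt(Re²+Im²)) = -20.42 dB.
∠G = atan2(Im, Re) = -72.26°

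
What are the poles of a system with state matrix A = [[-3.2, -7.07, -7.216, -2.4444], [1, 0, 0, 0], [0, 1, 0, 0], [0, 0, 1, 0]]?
Eigenvalues solve det(λI - A) = 0.
Characteristic polynomial: λ^4 + 3.2*λ^3 + 7.07*λ^2 + 7.216*λ + 2.4444 = 0.
Factor: (λ + 0.7)(λ + 0.9)(λ^2 + 1.6*λ + 3.88) = 0.
Roots: -0.7, -0.8 + 1.8j, -0.8 - 1.8j, -0.9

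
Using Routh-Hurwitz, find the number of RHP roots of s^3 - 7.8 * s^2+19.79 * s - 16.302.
Routh array:
s^3: [1, 19.79]; s^2: [-7.8, -16.302]; s^1: [17.7]; s^0: [-16.302]
First column: [1, -7.8, 17.7, -16.302]. Sign changes = RHP roots = 3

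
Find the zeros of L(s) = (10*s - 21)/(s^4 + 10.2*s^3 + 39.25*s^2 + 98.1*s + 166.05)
Set numerator = 0: 10*s - 21 = 0 → Zeros: 2.1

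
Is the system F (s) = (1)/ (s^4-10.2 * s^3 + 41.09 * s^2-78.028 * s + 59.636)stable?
Denominator: s^4 - 10.2*s^3 + 41.09*s^2 - 78.028*s + 59.636 = (s^2 - 5.8*s + 8.77)(s^2 - 4.4*s + 6.8). Poles: 2.2 + 1.4j, 2.2 - 1.4j, 2.9 + 0.6j, 2.9 - 0.6j. All Re(p)<0: No (unstable)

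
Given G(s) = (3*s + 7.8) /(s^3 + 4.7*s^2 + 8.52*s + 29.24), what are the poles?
Set denominator = 0: s^3 + 4.7*s^2 + 8.52*s + 29.24 = (s + 4.3)(s^2 + 0.4*s + 6.8) = 0 → Poles: -0.2 + 2.6j, -0.2 - 2.6j, -4.3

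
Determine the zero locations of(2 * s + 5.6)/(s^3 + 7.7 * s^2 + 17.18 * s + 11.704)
Set numerator = 0: 2*s + 5.6 = 0 → Zeros: -2.8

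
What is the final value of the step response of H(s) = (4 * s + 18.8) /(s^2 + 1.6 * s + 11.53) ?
FVT: lim_{t→∞} y(t) = lim_{s→0} s*Y(s) where Y(s) = H(s)/s.
= lim_{s→0} H(s) = H(0) = num(0)/den(0) = 18.8/11.53 = 1.631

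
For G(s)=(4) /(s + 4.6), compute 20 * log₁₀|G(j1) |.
Substitute s = j*1: G(j1) = 0.830325 - 0.180505j.
|G(j1)| = sqrt(Re² + Im²) = 0.8497.
20*log₁₀(0.8497) = -1.41 dB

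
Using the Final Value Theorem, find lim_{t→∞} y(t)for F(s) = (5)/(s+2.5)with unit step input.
FVT: lim_{t→∞} y(t) = lim_{s→0} s*Y(s) where Y(s) = F(s)/s.
= lim_{s→0} F(s) = F(0) = num(0)/den(0) = 5/2.5 = 2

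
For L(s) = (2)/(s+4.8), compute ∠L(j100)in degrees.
Substitute s = j*100: L(j100) = 0.000957793 - 0.019954j.
∠L(j100) = atan2(Im, Re) = atan2(-0.019954, 0.000957793) = -87.25°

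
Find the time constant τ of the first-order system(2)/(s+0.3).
First-order system: τ = -1/pole. Pole = -0.3. τ = -1/(-0.3) = 3.333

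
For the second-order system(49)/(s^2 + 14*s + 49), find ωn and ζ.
Standard form: ωn²/(s²+2ζωn·s+ωn²).
const=49=ωn² → ωn=7, s coeff=14=2ζωn → ζ=1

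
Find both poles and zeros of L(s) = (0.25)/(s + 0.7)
Set denominator = 0: s + 0.7 = 0 → Poles: -0.7
Numerator is a nonzero constant (0.25) → Zeros: none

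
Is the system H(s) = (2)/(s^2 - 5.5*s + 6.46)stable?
Denominator: s^2 - 5.5*s + 6.46 = (s - 3.8)(s - 1.7). Poles: 1.7, 3.8. All Re(p)<0: No (unstable)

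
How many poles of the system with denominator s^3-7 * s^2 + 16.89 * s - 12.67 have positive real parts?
s^3 - 7*s^2 + 16.89*s - 12.67 = (s - 1.4)(s^2 - 5.6*s + 9.05). Poles: 1.4, 2.8 + 1.1j, 2.8 - 1.1j. RHP poles (Re>0): 3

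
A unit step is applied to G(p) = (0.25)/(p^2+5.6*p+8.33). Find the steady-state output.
FVT: lim_{t→∞} y(t) = lim_{p→0} p*Y(p) where Y(p) = G(p)/p.
= lim_{p→0} G(p) = G(0) = num(0)/den(0) = 0.25/8.33 = 0.03001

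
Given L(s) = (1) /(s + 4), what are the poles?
Set denominator = 0: s + 4 = 0 → Poles: -4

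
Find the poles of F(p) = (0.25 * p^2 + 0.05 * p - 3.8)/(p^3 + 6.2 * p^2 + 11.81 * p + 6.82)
Set denominator = 0: p^3 + 6.2*p^2 + 11.81*p + 6.82 = (p + 1.1)(p + 2)(p + 3.1) = 0 → Poles: -1.1, -2, -3.1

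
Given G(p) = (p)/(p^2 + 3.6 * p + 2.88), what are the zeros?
Set numerator = 0: p = 0 → Zeros: 0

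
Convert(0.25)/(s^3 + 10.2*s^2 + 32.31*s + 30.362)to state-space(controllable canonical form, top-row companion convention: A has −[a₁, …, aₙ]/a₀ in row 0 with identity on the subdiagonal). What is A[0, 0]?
Reachable canonical form for den = s^3 + 10.2*s^2 + 32.31*s + 30.362: top row of A = -[a₁,a₂,...,aₙ]/a₀, ones on the subdiagonal, zeros elsewhere.
A = [[-10.2, -32.31, -30.362], [1, 0, 0], [0, 1, 0]].
A[0,0] = -10.2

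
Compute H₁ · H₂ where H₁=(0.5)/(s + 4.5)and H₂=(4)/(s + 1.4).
Series: H = H₁ · H₂ = (n₁·n₂)/(d₁·d₂).
Num: n₁·n₂ = 2. Den: d₁·d₂ = s^2 + 5.9*s + 6.3.
H(s) = (2)/(s^2 + 5.9*s + 6.3)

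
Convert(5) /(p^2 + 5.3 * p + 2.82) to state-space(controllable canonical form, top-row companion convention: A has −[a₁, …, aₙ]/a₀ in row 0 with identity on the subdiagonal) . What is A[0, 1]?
Reachable canonical form for den = p^2 + 5.3*p + 2.82: top row of A = -[a₁,a₂,...,aₙ]/a₀, ones on the subdiagonal, zeros elsewhere.
A = [[-5.3, -2.82], [1, 0]].
A[0,1] = -2.82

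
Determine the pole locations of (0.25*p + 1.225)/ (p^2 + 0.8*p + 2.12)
Set denominator = 0: p^2 + 0.8*p + 2.12 = 0 → Poles: -0.4 + 1.4j, -0.4 - 1.4j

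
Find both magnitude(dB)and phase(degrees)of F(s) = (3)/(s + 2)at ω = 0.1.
Substitute s = j*0.1: F(j0.1) = 1.49626 - 0.074813j.
|F| = 20*log₁₀(sqrt(Re²+Im²)) = 3.51 dB.
∠F = atan2(Im, Re) = -2.86°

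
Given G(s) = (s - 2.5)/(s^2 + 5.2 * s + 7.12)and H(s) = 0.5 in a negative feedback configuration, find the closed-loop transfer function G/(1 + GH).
Closed-loop T = G/(1+GH).
Numerator: G_num * H_den = s - 2.5.
Denominator: G_den * H_den + G_num * H_num = (s^2 + 5.2*s + 7.12) + (0.5*s - 1.25) = s^2 + 5.7*s + 5.87.
T(s) = (s - 2.5)/(s^2 + 5.7*s + 5.87)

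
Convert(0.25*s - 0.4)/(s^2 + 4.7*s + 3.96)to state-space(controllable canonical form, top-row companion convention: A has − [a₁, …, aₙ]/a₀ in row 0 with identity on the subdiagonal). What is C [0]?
Reachable canonical form: C = numerator coefficients (right-aligned, zero-padded to length n).
num = 0.25*s - 0.4, C = [[0.25, -0.4]].
C[0] = 0.25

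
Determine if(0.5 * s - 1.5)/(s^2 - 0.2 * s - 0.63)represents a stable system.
Denominator: s^2 - 0.2*s - 0.63 = (s - 0.9)(s + 0.7). Poles: -0.7, 0.9. All Re(p)<0: No (unstable)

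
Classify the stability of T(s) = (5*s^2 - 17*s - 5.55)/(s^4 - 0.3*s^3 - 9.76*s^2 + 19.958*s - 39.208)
Denominator: s^4 - 0.3*s^3 - 9.76*s^2 + 19.958*s - 39.208 = (s + 4)(s - 2.9)(s^2 - 1.4*s + 3.38). Poles: -4, 0.7 + 1.7j, 0.7 - 1.7j, 2.9. Unstable (3 pole(s) in RHP)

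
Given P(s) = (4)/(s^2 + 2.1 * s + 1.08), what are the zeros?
Numerator is a nonzero constant (4) → Zeros: none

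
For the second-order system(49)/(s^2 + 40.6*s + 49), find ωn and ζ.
Standard form: ωn²/(s²+2ζωn·s+ωn²).
const=49=ωn² → ωn=7, s coeff=40.6=2ζωn → ζ=2.9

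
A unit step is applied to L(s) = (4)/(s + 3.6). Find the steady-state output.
FVT: lim_{t→∞} y(t) = lim_{s→0} s*Y(s) where Y(s) = L(s)/s.
= lim_{s→0} L(s) = L(0) = num(0)/den(0) = 4/3.6 = 1.111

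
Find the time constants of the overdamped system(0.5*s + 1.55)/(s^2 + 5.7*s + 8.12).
Overdamped: real poles at -2.9, -2.8. τ = -1/pole → τ₁ = 0.3448, τ₂ = 0.3571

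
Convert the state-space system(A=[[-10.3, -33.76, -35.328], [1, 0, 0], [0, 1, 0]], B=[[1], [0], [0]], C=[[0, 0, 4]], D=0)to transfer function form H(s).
H(s) = C(sI - A)⁻¹B + D.
Characteristic polynomial det(sI - A) = s^3 + 10.3*s^2 + 33.76*s + 35.328.
Numerator from C·adj(sI-A)·B + D·det(sI-A) = 4.
H(s) = (4)/(s^3 + 10.3*s^2 + 33.76*s + 35.328)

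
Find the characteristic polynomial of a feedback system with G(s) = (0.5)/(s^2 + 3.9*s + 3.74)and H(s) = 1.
Characteristic poly = G_den * H_den + G_num * H_num = (s^2 + 3.9*s + 3.74) + (0.5) = s^2 + 3.9*s + 4.24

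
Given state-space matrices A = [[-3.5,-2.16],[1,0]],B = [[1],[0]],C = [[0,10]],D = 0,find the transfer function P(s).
P(s) = C(sI - A)⁻¹B + D.
Characteristic polynomial det(sI - A) = s^2 + 3.5*s + 2.16.
Numerator from C·adj(sI-A)·B + D·det(sI-A) = 10.
P(s) = (10)/(s^2 + 3.5*s + 2.16)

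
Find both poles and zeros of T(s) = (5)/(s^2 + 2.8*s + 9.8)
Set denominator = 0: s^2 + 2.8*s + 9.8 = 0 → Poles: -1.4 + 2.8j, -1.4 - 2.8j
Numerator is a nonzero constant (5) → Zeros: none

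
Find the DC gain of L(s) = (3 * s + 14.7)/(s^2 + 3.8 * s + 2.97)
DC gain = L(0) = num(0)/den(0) = 14.7/2.97 = 4.949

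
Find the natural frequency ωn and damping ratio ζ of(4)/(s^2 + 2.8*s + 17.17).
Underdamped: complex pole -1.4 + 3.9j. ωn = |pole| = 4.144, ζ = -Re(pole)/ωn = 0.3379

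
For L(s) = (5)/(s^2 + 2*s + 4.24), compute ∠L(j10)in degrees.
Substitute s = j*10: L(j10) = -0.0500315 - 0.0104493j.
∠L(j10) = atan2(Im, Re) = atan2(-0.0104493, -0.0500315) = -168.20°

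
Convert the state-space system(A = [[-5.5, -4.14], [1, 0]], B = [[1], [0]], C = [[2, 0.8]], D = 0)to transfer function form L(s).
L(s) = C(sI - A)⁻¹B + D.
Characteristic polynomial det(sI - A) = s^2 + 5.5*s + 4.14.
Numerator from C·adj(sI-A)·B + D·det(sI-A) = 2*s + 0.8.
L(s) = (2*s + 0.8)/(s^2 + 5.5*s + 4.14)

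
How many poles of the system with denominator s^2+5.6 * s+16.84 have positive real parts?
Poles: -2.8 + 3j, -2.8 - 3j. RHP poles (Re>0): 0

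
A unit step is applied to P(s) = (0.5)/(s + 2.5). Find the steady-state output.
FVT: lim_{t→∞} y(t) = lim_{s→0} s*Y(s) where Y(s) = P(s)/s.
= lim_{s→0} P(s) = P(0) = num(0)/den(0) = 0.5/2.5 = 0.2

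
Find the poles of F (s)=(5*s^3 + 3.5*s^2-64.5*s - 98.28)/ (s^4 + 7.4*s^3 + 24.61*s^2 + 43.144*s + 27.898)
Set denominator = 0: s^4 + 7.4*s^3 + 24.61*s^2 + 43.144*s + 27.898 = (s + 2.9)(s + 1.3)(s^2 + 3.2*s + 7.4) = 0 → Poles: -1.3, -1.6 + 2.2j, -1.6 - 2.2j, -2.9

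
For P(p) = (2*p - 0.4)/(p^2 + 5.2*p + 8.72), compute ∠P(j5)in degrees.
Substitute p = j*5: P(j5) = 0.283211 - 0.161949j.
∠P(j5) = atan2(Im, Re) = atan2(-0.161949, 0.283211) = -29.76°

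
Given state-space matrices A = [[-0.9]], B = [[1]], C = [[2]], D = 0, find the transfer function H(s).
H(s) = C(sI - A)⁻¹B + D.
Characteristic polynomial det(sI - A) = s + 0.9.
Numerator from C·adj(sI-A)·B + D·det(sI-A) = 2.
H(s) = (2)/(s + 0.9)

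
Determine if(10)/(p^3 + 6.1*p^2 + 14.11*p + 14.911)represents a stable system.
Denominator: p^3 + 6.1*p^2 + 14.11*p + 14.911 = (p + 3.1)(p^2 + 3*p + 4.81). Poles: -1.5 + 1.6j, -1.5 - 1.6j, -3.1. All Re(p)<0: Yes (stable)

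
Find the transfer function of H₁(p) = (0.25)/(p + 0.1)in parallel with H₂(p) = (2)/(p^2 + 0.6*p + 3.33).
Parallel: H = H₁ + H₂ = (n₁·d₂ + n₂·d₁)/(d₁·d₂).
n₁·d₂ = 0.25*p^2 + 0.15*p + 0.8325. n₂·d₁ = 2*p + 0.2. Sum = 0.25*p^2 + 2.15*p + 1.0325. d₁·d₂ = p^3 + 0.7*p^2 + 3.39*p + 0.333.
H(p) = (0.25*p^2 + 2.15*p + 1.0325)/(p^3 + 0.7*p^2 + 3.39*p + 0.333)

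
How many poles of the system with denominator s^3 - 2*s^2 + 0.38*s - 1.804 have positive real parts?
s^3 - 2*s^2 + 0.38*s - 1.804 = (s - 2.2)(s^2 + 0.2*s + 0.82). Poles: -0.1 + 0.9j, -0.1 - 0.9j, 2.2. RHP poles (Re>0): 1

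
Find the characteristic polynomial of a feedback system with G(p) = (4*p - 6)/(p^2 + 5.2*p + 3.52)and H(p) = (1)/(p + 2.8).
Characteristic poly = G_den * H_den + G_num * H_num = (p^3 + 8*p^2 + 18.08*p + 9.856) + (4*p - 6) = p^3 + 8*p^2 + 22.08*p + 3.856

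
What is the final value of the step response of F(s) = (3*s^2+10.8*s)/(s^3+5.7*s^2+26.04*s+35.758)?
FVT: lim_{t→∞} y(t) = lim_{s→0} s*Y(s) where Y(s) = F(s)/s.
= lim_{s→0} F(s) = F(0) = num(0)/den(0) = 0/35.758 = 0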